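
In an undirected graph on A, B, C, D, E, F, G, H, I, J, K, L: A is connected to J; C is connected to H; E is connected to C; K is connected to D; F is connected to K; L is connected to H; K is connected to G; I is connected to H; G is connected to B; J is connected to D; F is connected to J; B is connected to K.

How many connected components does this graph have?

2

From A: component {A, B, D, F, G, J, K}.
From C: component {C, E, H, I, L}.
That's 2 components.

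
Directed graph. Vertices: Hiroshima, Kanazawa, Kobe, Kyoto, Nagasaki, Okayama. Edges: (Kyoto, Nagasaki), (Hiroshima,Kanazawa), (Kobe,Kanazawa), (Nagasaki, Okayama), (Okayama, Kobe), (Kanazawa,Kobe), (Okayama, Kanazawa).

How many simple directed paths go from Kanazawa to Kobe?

Kanazawa→Kobe

1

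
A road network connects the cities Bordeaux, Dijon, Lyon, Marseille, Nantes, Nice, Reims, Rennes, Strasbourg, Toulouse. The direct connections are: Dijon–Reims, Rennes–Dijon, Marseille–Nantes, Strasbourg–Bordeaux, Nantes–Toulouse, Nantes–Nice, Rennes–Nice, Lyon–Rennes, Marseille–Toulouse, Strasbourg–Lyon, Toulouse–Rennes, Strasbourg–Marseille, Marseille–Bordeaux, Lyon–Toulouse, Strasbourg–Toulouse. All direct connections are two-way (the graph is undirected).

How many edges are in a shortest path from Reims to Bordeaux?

Distance 0: Reims.
Distance 1: Dijon.
Distance 2: Rennes.
Distance 3: Lyon, Nice, Toulouse.
Distance 4: Marseille, Nantes, Strasbourg.
Distance 5: Bordeaux — contains Bordeaux.

5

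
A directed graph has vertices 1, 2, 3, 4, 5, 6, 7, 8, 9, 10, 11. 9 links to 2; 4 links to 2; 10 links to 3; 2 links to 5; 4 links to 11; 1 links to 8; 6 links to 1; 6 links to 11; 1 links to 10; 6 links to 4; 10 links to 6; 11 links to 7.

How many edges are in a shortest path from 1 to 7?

4

Distance 0: 1.
Distance 1: 8, 10.
Distance 2: 3, 6.
Distance 3: 4, 11.
Distance 4: 2, 7 — contains 7.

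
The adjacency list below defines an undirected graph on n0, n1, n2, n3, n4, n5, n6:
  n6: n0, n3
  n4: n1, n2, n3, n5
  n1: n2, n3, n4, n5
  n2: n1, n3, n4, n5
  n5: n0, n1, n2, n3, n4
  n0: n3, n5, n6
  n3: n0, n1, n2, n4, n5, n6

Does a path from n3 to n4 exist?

Explore from n3.
Distance 1: reach n0, n1, n2, n4, n5, n6.
Found n4.

Yes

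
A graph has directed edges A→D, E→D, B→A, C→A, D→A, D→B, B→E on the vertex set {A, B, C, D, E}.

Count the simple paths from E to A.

E→D→A
E→D→B→A

2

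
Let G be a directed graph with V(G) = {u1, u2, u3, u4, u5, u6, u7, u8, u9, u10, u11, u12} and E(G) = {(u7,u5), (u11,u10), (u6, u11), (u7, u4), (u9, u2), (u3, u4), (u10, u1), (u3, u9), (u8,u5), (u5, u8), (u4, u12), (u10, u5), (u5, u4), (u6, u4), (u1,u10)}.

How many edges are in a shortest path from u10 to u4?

Distance 0: u10.
Distance 1: u1, u5.
Distance 2: u4, u8 — contains u4.

2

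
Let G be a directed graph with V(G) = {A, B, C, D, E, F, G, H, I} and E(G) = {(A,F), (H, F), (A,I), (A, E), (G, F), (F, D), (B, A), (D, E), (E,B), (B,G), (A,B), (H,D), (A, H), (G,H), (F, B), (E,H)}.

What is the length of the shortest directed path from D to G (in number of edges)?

Distance 0: D.
Distance 1: E.
Distance 2: B, H.
Distance 3: A, F, G — contains G.

3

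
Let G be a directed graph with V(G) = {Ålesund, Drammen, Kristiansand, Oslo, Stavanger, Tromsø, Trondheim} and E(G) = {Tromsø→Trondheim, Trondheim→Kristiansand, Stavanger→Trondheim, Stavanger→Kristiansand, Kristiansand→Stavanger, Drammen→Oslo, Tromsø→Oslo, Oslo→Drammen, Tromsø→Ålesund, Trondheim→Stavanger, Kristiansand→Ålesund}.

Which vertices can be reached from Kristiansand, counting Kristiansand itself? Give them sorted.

Start at Kristiansand.
Its neighbours: Ålesund, Stavanger.
Then their neighbours: Trondheim.
Nothing further is reachable.

Ålesund, Kristiansand, Stavanger, Trondheim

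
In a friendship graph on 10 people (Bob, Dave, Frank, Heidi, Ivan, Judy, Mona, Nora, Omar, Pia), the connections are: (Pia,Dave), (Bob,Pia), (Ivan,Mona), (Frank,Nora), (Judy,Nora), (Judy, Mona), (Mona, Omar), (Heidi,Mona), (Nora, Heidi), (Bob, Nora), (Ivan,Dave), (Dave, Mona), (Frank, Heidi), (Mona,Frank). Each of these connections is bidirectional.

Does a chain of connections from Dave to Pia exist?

Yes

Explore from Dave.
Distance 1: reach Ivan, Mona, Pia.
Found Pia.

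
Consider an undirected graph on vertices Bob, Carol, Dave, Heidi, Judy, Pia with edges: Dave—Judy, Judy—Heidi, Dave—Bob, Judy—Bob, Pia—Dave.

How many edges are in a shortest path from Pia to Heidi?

3

Distance 0: Pia.
Distance 1: Dave.
Distance 2: Bob, Judy.
Distance 3: Heidi — contains Heidi.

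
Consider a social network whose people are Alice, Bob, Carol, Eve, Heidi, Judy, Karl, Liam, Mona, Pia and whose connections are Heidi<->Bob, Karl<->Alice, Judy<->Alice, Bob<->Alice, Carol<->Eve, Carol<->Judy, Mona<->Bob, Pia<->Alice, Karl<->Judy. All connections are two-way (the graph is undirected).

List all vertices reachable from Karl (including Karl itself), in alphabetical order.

Start at Karl.
Its neighbours: Alice, Judy.
Then their neighbours: Bob, Carol, Pia.
Then next layer: Eve, Heidi, Mona.
Nothing further is reachable.

Alice, Bob, Carol, Eve, Heidi, Judy, Karl, Mona, Pia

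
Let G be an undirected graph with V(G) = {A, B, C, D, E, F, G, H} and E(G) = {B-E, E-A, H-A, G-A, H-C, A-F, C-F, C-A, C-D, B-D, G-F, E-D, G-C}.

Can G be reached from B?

Yes

Explore from B.
Distance 1: reach D, E.
Distance 2: reach A, C.
Distance 3: reach F, G, H.
Found G.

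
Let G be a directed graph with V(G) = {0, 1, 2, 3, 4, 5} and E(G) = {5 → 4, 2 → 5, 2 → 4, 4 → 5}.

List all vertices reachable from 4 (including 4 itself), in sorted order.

4, 5

Start at 4.
Its neighbours: 5.
Nothing further is reachable.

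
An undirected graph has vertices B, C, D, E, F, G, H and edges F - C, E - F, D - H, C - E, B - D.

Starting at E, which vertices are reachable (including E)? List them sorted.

Start at E.
Its neighbours: C, F.
Nothing further is reachable.

C, E, F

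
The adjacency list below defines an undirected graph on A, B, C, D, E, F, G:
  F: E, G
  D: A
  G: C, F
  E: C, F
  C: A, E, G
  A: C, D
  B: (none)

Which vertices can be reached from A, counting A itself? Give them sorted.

Start at A.
Its neighbours: C, D.
Then their neighbours: E, G.
Then next layer: F.
Nothing further is reachable.

A, C, D, E, F, G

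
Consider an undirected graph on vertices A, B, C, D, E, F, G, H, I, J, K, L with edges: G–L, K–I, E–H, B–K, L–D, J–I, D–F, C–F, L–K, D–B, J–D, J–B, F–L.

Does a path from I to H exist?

No

Explore from I.
Distance 1: reach J, K.
Distance 2: reach B, D, L.
Distance 3: reach F, G.
Distance 4: reach C.
The search is exhausted without reaching H; it lies in a different component.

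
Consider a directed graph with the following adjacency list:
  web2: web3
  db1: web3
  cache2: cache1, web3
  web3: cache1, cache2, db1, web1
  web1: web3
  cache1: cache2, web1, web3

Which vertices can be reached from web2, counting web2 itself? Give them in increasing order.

cache1, cache2, db1, web1, web2, web3

Start at web2.
Its neighbours: web3.
Then their neighbours: cache1, cache2, db1, web1.
Every vertex is now reached.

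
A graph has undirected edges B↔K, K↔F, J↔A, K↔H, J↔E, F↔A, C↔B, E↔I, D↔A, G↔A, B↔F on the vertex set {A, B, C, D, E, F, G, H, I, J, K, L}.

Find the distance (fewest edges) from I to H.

Distance 0: I.
Distance 1: E.
Distance 2: J.
Distance 3: A.
Distance 4: D, F, G.
Distance 5: B, K.
Distance 6: C, H — contains H.

6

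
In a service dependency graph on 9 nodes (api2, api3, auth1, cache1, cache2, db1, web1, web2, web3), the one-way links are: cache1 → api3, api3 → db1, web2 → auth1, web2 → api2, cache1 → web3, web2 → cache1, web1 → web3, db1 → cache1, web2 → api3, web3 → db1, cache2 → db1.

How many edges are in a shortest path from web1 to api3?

Distance 0: web1.
Distance 1: web3.
Distance 2: db1.
Distance 3: cache1.
Distance 4: api3 — contains api3.

4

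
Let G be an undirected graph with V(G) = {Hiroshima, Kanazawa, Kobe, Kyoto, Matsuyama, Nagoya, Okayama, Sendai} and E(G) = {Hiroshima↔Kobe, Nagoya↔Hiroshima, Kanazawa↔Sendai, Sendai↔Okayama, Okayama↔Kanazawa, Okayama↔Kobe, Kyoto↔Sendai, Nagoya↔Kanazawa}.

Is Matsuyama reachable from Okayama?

No

Explore from Okayama.
Distance 1: reach Kanazawa, Kobe, Sendai.
Distance 2: reach Hiroshima, Kyoto, Nagoya.
The search is exhausted without reaching Matsuyama; it lies in a different component.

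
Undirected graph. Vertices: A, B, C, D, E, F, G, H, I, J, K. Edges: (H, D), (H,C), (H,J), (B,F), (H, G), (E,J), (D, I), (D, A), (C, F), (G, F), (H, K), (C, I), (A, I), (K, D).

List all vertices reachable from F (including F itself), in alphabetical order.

Start at F.
Its neighbours: B, C, G.
Then their neighbours: H, I.
Then next layer: A, D, J, K.
Then next layer: E.
Every vertex is now reached.

A, B, C, D, E, F, G, H, I, J, K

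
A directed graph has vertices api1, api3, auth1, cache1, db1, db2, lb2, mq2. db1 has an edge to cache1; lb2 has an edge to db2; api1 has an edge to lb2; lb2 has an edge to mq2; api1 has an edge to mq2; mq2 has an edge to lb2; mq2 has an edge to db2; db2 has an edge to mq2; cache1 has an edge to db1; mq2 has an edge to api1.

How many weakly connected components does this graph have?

From api1: component {api1, db2, lb2, mq2}.
From api3: component {api3}.
From auth1: component {auth1}.
From cache1: component {cache1, db1}.
That's 4 components.

4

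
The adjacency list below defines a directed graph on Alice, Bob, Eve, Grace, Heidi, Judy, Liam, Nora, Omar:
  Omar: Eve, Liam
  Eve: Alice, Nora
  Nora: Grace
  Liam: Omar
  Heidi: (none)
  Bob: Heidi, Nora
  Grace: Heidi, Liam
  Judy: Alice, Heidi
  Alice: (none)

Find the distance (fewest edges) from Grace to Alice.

Distance 0: Grace.
Distance 1: Heidi, Liam.
Distance 2: Omar.
Distance 3: Eve.
Distance 4: Alice, Nora — contains Alice.

4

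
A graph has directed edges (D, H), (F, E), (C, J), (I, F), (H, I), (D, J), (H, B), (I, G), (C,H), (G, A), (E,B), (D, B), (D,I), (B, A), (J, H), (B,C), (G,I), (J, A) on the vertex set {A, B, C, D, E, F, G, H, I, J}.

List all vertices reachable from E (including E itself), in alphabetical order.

A, B, C, E, F, G, H, I, J

Start at E.
Its neighbours: B.
Then their neighbours: A, C.
Then next layer: H, J.
Then next layer: I.
Then next layer: F, G.
Nothing further is reachable.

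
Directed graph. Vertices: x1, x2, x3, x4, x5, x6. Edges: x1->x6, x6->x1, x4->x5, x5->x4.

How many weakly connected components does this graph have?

From x1: component {x1, x6}.
From x2: component {x2}.
From x3: component {x3}.
From x4: component {x4, x5}.
That's 4 components.

4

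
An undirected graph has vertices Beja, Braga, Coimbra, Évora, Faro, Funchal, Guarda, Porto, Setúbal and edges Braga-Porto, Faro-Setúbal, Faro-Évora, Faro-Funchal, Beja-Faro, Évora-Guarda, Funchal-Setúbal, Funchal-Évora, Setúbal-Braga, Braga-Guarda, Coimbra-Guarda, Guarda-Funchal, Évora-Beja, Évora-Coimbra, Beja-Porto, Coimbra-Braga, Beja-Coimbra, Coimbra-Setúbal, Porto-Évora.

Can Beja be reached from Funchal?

Yes

Explore from Funchal.
Distance 1: reach Évora, Faro, Guarda, Setúbal.
Distance 2: reach Beja, Braga, Coimbra, Porto.
Found Beja.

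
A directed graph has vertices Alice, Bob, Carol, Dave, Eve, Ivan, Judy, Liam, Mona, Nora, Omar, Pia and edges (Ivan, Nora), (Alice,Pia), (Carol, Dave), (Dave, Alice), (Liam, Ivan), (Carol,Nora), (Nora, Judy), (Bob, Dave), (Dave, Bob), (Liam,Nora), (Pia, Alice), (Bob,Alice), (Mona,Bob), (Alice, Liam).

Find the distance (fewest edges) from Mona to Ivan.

4

Distance 0: Mona.
Distance 1: Bob.
Distance 2: Alice, Dave.
Distance 3: Liam, Pia.
Distance 4: Ivan, Nora — contains Ivan.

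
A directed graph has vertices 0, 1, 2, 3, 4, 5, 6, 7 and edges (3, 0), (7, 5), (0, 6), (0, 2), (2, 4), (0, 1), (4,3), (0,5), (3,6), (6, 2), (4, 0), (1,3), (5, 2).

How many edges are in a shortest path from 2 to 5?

Distance 0: 2.
Distance 1: 4.
Distance 2: 0, 3.
Distance 3: 1, 5, 6 — contains 5.

3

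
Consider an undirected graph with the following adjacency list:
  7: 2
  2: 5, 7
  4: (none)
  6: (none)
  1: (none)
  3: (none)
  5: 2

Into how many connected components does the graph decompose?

From 1: component {1}.
From 2: component {2, 5, 7}.
From 3: component {3}.
From 4: component {4}.
From 6: component {6}.
That's 5 components.

5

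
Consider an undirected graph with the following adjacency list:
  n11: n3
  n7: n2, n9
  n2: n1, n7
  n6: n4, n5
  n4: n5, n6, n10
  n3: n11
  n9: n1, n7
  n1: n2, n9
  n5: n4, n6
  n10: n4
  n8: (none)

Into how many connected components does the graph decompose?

4

From n1: component {n1, n2, n7, n9}.
From n3: component {n3, n11}.
From n4: component {n4, n5, n6, n10}.
From n8: component {n8}.
That's 4 components.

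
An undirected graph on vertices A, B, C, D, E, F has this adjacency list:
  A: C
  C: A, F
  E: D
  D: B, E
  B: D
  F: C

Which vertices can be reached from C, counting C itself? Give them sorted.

A, C, F

Start at C.
Its neighbours: A, F.
Nothing further is reachable.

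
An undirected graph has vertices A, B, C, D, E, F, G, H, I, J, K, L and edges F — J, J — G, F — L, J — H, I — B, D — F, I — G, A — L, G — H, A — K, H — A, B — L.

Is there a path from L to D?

Explore from L.
Distance 1: reach A, B, F.
Distance 2: reach D, H, I, J, K.
Found D.

Yes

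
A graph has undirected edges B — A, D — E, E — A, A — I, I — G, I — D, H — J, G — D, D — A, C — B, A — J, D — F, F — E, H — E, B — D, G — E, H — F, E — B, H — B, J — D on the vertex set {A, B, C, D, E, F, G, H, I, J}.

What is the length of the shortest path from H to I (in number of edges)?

3

Distance 0: H.
Distance 1: B, E, F, J.
Distance 2: A, C, D, G.
Distance 3: I — contains I.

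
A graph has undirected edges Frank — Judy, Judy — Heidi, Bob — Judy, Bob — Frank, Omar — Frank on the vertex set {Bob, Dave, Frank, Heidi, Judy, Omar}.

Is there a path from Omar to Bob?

Explore from Omar.
Distance 1: reach Frank.
Distance 2: reach Bob, Judy.
Found Bob.

Yes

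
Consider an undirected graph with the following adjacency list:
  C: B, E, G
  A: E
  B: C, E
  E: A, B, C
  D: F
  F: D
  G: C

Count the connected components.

From A: component {A, B, C, E, G}.
From D: component {D, F}.
That's 2 components.

2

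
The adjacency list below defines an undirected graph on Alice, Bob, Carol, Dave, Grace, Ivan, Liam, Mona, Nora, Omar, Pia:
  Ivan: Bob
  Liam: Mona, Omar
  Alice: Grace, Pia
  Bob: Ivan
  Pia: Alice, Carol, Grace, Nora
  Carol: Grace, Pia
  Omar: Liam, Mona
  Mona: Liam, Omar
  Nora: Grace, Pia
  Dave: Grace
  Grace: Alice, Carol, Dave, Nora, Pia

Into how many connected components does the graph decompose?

3

From Alice: component {Alice, Carol, Dave, Grace, Nora, Pia}.
From Bob: component {Bob, Ivan}.
From Liam: component {Liam, Mona, Omar}.
That's 3 components.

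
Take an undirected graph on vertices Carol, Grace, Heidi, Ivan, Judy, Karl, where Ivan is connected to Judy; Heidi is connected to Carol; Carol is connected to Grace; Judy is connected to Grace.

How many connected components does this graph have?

2

From Carol: component {Carol, Grace, Heidi, Ivan, Judy}.
From Karl: component {Karl}.
That's 2 components.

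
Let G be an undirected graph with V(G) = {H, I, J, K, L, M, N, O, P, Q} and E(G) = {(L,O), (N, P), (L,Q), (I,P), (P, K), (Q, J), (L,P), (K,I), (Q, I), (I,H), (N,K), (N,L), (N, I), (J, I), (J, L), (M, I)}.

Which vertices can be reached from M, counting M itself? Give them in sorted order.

H, I, J, K, L, M, N, O, P, Q

Start at M.
Its neighbours: I.
Then their neighbours: H, J, K, N, P, Q.
Then next layer: L.
Then next layer: O.
Every vertex is now reached.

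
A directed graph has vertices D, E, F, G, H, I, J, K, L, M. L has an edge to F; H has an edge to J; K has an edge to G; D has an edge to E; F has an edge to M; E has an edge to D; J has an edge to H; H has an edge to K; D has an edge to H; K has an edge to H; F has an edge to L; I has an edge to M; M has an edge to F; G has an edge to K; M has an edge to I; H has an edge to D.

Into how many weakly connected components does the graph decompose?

2

From D: component {D, E, G, H, J, K}.
From F: component {F, I, L, M}.
That's 2 components.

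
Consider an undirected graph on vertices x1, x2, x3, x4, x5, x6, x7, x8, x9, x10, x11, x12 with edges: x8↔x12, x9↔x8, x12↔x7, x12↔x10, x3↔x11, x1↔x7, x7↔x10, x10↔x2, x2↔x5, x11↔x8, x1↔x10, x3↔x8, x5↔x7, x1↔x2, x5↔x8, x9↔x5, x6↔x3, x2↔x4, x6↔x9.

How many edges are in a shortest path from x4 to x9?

3

Distance 0: x4.
Distance 1: x2.
Distance 2: x1, x5, x10.
Distance 3: x7, x8, x9, x12 — contains x9.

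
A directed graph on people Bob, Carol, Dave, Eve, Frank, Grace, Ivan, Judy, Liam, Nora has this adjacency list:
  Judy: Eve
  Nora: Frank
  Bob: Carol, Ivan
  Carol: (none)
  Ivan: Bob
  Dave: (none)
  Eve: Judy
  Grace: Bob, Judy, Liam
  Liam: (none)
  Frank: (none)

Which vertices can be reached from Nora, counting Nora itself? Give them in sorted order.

Start at Nora.
Its neighbours: Frank.
Nothing further is reachable.

Frank, Nora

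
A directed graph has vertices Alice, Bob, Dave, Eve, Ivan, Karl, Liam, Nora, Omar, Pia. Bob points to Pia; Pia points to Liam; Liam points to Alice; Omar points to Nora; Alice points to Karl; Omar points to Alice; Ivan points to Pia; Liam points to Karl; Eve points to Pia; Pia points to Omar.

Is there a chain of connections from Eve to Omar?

Explore from Eve.
Distance 1: reach Pia.
Distance 2: reach Liam, Omar.
Found Omar.

Yes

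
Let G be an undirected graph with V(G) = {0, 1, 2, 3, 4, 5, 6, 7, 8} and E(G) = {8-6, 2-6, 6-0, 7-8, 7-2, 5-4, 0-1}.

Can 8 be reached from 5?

No

Explore from 5.
Distance 1: reach 4.
The search is exhausted without reaching 8; it lies in a different component.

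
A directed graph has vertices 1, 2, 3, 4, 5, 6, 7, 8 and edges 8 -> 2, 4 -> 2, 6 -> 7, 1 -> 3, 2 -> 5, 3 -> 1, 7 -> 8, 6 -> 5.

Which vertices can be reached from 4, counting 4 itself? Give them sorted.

Start at 4.
Its neighbours: 2.
Then their neighbours: 5.
Nothing further is reachable.

2, 4, 5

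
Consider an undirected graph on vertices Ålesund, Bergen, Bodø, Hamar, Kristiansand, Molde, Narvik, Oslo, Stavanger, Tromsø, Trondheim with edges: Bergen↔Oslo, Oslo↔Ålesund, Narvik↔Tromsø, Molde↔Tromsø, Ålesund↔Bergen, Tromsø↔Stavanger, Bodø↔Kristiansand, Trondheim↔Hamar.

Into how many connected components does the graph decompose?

From Ålesund: component {Ålesund, Bergen, Oslo}.
From Bodø: component {Bodø, Kristiansand}.
From Hamar: component {Hamar, Trondheim}.
From Molde: component {Molde, Narvik, Stavanger, Tromsø}.
That's 4 components.

4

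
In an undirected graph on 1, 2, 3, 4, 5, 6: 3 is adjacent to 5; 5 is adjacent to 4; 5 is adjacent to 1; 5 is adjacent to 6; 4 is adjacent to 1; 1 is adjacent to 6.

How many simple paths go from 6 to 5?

3

6–1–4–5
6–1–5
6–5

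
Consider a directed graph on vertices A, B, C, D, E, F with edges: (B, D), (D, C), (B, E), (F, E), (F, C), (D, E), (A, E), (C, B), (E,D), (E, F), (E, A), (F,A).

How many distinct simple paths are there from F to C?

3

F→A→E→D→C
F→C
F→E→D→C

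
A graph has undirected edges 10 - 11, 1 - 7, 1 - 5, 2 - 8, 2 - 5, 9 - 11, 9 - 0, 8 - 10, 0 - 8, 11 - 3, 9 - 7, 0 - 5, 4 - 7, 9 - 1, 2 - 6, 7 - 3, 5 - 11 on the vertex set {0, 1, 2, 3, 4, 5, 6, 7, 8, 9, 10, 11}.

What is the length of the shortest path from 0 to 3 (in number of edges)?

3

Distance 0: 0.
Distance 1: 5, 8, 9.
Distance 2: 1, 2, 7, 10, 11.
Distance 3: 3, 4, 6 — contains 3.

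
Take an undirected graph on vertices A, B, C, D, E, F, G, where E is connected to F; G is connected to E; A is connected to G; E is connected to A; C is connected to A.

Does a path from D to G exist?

No

D has no edges, so nothing is reachable from it.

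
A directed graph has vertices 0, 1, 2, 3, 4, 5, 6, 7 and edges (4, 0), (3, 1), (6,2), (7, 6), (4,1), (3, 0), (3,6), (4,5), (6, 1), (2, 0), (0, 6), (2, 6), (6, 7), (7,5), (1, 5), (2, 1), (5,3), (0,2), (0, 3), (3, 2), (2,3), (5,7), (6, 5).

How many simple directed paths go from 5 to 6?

6

5→3→0→2→6
5→3→0→6
5→3→2→0→6
5→3→2→6
5→3→6
5→7→6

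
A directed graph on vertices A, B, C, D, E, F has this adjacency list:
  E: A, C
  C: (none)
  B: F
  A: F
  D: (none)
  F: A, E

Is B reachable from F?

No

Explore from F.
Distance 1: reach A, E.
Distance 2: reach C.
The search from F is exhausted; no directed path reaches B.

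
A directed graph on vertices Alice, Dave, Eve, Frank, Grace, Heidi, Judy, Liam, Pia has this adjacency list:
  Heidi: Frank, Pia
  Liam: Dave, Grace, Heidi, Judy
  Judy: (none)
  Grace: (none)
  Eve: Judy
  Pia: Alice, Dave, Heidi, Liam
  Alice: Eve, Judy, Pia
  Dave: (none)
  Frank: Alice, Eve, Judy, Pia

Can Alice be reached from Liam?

Explore from Liam.
Distance 1: reach Dave, Grace, Heidi, Judy.
Distance 2: reach Frank, Pia.
Distance 3: reach Alice, Eve.
Found Alice.

Yes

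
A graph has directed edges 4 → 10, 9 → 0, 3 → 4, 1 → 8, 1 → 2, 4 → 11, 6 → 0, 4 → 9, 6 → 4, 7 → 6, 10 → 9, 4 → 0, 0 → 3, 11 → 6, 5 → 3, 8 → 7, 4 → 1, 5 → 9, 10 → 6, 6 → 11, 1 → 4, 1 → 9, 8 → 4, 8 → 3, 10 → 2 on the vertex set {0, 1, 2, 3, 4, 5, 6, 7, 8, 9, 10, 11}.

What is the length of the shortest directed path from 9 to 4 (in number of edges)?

Distance 0: 9.
Distance 1: 0.
Distance 2: 3.
Distance 3: 4 — contains 4.

3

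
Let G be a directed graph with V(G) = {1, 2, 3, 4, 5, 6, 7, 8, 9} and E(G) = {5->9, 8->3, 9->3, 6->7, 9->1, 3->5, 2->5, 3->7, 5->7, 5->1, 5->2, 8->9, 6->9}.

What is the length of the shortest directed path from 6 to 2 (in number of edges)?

Distance 0: 6.
Distance 1: 7, 9.
Distance 2: 1, 3.
Distance 3: 5.
Distance 4: 2 — contains 2.

4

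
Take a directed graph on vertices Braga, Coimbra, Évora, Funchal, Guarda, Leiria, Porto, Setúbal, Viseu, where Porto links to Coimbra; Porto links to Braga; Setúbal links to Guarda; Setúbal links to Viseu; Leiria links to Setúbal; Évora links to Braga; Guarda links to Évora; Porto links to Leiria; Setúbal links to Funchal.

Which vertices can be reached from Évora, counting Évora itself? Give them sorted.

Start at Évora.
Its neighbours: Braga.
Nothing further is reachable.

Braga, Évora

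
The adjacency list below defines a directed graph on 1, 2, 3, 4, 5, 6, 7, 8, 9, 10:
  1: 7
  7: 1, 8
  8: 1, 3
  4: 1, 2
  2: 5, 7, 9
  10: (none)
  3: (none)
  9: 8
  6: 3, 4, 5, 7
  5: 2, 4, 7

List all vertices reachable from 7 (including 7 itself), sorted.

1, 3, 7, 8

Start at 7.
Its neighbours: 1, 8.
Then their neighbours: 3.
Nothing further is reachable.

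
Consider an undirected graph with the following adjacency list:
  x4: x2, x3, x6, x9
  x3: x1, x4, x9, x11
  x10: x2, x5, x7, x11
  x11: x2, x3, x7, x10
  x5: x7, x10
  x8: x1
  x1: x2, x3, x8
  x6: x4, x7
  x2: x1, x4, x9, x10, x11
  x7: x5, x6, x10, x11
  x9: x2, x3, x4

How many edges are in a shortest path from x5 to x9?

Distance 0: x5.
Distance 1: x7, x10.
Distance 2: x2, x6, x11.
Distance 3: x1, x3, x4, x9 — contains x9.

3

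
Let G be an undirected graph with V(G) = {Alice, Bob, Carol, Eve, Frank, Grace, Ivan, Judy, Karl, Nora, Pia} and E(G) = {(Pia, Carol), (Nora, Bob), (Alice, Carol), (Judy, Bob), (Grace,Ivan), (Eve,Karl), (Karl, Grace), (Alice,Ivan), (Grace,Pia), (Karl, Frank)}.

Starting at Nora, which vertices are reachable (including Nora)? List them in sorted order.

Bob, Judy, Nora

Start at Nora.
Its neighbours: Bob.
Then their neighbours: Judy.
Nothing further is reachable.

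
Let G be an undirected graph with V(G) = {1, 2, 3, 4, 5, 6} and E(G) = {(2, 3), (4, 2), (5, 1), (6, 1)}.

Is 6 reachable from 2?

No

Explore from 2.
Distance 1: reach 3, 4.
The search is exhausted without reaching 6; it lies in a different component.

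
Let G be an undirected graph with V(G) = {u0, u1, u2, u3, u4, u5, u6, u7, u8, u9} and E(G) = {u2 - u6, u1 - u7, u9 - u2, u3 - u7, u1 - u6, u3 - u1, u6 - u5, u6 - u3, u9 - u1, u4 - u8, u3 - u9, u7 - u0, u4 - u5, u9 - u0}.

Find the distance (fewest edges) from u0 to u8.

6

Distance 0: u0.
Distance 1: u7, u9.
Distance 2: u1, u2, u3.
Distance 3: u6.
Distance 4: u5.
Distance 5: u4.
Distance 6: u8 — contains u8.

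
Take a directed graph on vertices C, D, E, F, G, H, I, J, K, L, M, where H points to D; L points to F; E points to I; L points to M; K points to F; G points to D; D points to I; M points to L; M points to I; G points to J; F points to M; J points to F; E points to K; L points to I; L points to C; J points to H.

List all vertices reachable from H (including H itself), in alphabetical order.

Start at H.
Its neighbours: D.
Then their neighbours: I.
Nothing further is reachable.

D, H, I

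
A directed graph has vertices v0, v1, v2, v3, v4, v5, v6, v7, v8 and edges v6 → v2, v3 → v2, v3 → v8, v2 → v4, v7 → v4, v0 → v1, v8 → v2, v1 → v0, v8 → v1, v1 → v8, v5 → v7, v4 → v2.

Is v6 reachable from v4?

No

Explore from v4.
Distance 1: reach v2.
The search from v4 is exhausted; no directed path reaches v6.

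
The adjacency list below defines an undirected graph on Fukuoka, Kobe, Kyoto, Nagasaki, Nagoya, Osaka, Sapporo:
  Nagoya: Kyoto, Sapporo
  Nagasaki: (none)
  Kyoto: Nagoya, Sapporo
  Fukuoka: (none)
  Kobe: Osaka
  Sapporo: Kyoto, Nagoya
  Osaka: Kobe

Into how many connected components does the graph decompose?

4

From Fukuoka: component {Fukuoka}.
From Kobe: component {Kobe, Osaka}.
From Kyoto: component {Kyoto, Nagoya, Sapporo}.
From Nagasaki: component {Nagasaki}.
That's 4 components.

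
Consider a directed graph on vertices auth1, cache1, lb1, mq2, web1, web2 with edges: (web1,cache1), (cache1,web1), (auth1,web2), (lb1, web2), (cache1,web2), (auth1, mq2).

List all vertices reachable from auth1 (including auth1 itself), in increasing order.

Start at auth1.
Its neighbours: mq2, web2.
Nothing further is reachable.

auth1, mq2, web2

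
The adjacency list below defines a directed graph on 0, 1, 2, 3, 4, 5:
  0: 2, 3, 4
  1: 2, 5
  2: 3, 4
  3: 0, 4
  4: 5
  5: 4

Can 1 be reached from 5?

No

Explore from 5.
Distance 1: reach 4.
The search from 5 is exhausted; no directed path reaches 1.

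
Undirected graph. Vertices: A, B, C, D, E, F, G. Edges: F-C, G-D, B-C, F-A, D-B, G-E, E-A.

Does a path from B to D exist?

Explore from B.
Distance 1: reach C, D.
Found D.

Yes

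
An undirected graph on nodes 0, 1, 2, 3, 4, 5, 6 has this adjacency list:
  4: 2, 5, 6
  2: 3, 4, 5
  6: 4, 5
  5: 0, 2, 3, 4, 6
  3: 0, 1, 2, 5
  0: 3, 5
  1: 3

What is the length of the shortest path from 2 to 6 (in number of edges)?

Distance 0: 2.
Distance 1: 3, 4, 5.
Distance 2: 0, 1, 6 — contains 6.

2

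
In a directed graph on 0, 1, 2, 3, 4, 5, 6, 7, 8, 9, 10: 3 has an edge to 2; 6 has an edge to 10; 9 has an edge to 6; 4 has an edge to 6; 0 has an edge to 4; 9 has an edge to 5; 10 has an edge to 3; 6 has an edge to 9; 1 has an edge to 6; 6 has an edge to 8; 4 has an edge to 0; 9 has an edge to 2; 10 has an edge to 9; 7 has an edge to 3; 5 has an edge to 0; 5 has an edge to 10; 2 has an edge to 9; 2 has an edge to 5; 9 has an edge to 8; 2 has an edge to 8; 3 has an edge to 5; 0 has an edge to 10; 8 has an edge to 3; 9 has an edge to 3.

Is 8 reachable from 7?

Yes

Explore from 7.
Distance 1: reach 3.
Distance 2: reach 2, 5.
Distance 3: reach 0, 8, 9, 10.
Found 8.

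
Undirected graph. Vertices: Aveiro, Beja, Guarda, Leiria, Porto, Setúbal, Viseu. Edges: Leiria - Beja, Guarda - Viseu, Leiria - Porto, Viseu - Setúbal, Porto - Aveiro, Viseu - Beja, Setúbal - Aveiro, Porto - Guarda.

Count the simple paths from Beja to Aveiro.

4

Beja–Leiria–Porto–Aveiro
Beja–Leiria–Porto–Guarda–Viseu–Setúbal–Aveiro
Beja–Viseu–Guarda–Porto–Aveiro
Beja–Viseu–Setúbal–Aveiro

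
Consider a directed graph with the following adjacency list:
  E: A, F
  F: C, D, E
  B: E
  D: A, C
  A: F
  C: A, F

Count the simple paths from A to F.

A→F

1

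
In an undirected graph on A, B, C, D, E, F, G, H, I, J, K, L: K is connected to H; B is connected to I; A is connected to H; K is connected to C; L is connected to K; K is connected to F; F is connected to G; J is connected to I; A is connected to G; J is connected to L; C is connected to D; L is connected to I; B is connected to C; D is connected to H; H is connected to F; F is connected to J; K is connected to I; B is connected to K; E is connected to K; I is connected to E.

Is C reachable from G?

Explore from G.
Distance 1: reach A, F.
Distance 2: reach H, J, K.
Distance 3: reach B, C, D, E, I, L.
Found C.

Yes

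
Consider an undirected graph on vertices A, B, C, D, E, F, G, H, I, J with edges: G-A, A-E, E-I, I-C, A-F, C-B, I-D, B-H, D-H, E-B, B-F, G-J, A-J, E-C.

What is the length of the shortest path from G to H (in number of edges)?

Distance 0: G.
Distance 1: A, J.
Distance 2: E, F.
Distance 3: B, C, I.
Distance 4: D, H — contains H.

4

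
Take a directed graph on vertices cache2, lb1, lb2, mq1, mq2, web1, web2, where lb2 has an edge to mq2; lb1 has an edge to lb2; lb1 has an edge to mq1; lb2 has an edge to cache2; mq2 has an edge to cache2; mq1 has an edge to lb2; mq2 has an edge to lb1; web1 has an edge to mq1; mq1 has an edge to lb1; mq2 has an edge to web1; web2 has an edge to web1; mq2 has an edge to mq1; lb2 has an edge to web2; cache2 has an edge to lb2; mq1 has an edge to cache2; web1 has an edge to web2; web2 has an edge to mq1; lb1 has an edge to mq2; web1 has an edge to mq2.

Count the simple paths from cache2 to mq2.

cache2→lb2→mq2
cache2→lb2→web2→mq1→lb1→mq2
cache2→lb2→web2→web1→mq1→lb1→mq2
cache2→lb2→web2→web1→mq2

4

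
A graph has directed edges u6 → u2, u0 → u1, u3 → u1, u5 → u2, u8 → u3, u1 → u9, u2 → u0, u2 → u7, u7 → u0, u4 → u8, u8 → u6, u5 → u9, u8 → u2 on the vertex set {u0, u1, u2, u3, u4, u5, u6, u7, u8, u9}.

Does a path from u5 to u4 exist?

No

Explore from u5.
Distance 1: reach u2, u9.
Distance 2: reach u0, u7.
Distance 3: reach u1.
The search from u5 is exhausted; no directed path reaches u4.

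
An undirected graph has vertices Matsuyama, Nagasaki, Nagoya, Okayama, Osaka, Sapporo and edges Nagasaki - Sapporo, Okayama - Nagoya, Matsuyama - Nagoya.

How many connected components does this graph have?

From Matsuyama: component {Matsuyama, Nagoya, Okayama}.
From Nagasaki: component {Nagasaki, Sapporo}.
From Osaka: component {Osaka}.
That's 3 components.

3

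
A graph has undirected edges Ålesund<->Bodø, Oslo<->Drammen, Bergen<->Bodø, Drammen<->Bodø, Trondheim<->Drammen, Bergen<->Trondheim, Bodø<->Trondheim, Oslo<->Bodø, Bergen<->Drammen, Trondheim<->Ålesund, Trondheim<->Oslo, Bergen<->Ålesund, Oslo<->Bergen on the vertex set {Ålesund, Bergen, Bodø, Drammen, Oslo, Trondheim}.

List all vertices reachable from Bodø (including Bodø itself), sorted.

Ålesund, Bergen, Bodø, Drammen, Oslo, Trondheim

Start at Bodø.
Its neighbours: Ålesund, Bergen, Drammen, Oslo, Trondheim.
Every vertex is now reached.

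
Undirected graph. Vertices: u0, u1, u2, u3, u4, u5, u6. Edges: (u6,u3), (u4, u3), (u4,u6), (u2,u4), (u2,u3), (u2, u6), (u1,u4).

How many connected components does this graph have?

From u0: component {u0}.
From u1: component {u1, u2, u3, u4, u6}.
From u5: component {u5}.
That's 3 components.

3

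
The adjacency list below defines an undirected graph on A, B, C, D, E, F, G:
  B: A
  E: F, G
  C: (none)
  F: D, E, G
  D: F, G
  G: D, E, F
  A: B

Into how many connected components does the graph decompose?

From A: component {A, B}.
From C: component {C}.
From D: component {D, E, F, G}.
That's 3 components.

3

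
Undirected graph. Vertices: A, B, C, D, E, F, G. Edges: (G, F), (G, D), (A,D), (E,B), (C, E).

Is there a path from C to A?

Explore from C.
Distance 1: reach E.
Distance 2: reach B.
The search is exhausted without reaching A; it lies in a different component.

No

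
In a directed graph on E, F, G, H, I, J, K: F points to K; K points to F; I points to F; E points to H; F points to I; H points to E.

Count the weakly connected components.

4

From E: component {E, H}.
From F: component {F, I, K}.
From G: component {G}.
From J: component {J}.
That's 4 components.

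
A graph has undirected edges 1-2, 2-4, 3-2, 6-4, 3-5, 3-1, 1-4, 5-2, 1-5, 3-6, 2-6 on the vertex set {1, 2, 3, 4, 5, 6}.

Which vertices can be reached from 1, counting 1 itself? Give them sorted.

1, 2, 3, 4, 5, 6

Start at 1.
Its neighbours: 2, 3, 4, 5.
Then their neighbours: 6.
Every vertex is now reached.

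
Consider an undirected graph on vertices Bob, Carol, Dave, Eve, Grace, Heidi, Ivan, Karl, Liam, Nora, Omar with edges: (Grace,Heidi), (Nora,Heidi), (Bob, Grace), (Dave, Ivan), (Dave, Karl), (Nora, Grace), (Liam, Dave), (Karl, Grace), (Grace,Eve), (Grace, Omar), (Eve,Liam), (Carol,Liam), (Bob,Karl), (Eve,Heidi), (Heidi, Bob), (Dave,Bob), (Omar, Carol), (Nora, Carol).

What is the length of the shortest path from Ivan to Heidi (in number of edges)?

3

Distance 0: Ivan.
Distance 1: Dave.
Distance 2: Bob, Karl, Liam.
Distance 3: Carol, Eve, Grace, Heidi — contains Heidi.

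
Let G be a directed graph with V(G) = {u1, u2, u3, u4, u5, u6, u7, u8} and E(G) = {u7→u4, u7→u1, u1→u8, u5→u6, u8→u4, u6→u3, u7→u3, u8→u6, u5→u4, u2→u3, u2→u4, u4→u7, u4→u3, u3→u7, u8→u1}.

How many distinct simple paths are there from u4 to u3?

3

u4→u3
u4→u7→u1→u8→u6→u3
u4→u7→u3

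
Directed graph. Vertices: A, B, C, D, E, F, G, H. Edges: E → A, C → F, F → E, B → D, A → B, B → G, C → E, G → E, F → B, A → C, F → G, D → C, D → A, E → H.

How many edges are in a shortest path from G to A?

Distance 0: G.
Distance 1: E.
Distance 2: A, H — contains A.

2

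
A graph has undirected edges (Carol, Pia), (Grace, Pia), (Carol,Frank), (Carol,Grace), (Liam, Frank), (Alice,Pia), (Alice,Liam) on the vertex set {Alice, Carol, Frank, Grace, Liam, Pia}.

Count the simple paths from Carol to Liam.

Carol–Frank–Liam
Carol–Grace–Pia–Alice–Liam
Carol–Pia–Alice–Liam

3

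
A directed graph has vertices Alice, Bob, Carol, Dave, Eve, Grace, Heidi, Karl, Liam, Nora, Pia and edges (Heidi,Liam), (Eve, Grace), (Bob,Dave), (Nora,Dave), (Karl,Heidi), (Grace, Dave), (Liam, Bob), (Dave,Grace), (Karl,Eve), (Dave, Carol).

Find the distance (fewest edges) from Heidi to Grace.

4

Distance 0: Heidi.
Distance 1: Liam.
Distance 2: Bob.
Distance 3: Dave.
Distance 4: Carol, Grace — contains Grace.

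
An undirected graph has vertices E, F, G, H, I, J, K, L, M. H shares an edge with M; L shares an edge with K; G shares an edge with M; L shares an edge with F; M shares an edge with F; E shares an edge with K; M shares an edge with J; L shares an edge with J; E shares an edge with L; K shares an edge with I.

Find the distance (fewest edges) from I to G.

5

Distance 0: I.
Distance 1: K.
Distance 2: E, L.
Distance 3: F, J.
Distance 4: M.
Distance 5: G, H — contains G.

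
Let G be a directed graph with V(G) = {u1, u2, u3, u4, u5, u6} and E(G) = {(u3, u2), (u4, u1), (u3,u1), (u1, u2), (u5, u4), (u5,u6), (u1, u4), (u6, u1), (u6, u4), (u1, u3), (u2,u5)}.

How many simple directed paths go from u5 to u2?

u5→u4→u1→u2
u5→u4→u1→u3→u2
u5→u6→u1→u2
u5→u6→u1→u3→u2
u5→u6→u4→u1→u2
u5→u6→u4→u1→u3→u2

6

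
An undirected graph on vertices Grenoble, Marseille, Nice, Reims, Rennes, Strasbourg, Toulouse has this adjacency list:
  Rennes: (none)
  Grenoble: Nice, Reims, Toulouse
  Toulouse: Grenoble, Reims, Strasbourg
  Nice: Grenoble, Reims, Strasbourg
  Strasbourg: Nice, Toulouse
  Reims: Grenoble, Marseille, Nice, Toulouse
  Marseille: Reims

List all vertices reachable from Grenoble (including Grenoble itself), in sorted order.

Grenoble, Marseille, Nice, Reims, Strasbourg, Toulouse

Start at Grenoble.
Its neighbours: Nice, Reims, Toulouse.
Then their neighbours: Marseille, Strasbourg.
Nothing further is reachable.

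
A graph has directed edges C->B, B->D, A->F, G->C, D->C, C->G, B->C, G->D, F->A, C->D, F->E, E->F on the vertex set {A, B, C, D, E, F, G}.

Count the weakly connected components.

2

From A: component {A, E, F}.
From B: component {B, C, D, G}.
That's 2 components.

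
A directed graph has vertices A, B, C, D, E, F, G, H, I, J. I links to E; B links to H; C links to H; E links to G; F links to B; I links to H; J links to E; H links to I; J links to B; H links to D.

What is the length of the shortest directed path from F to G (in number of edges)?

5

Distance 0: F.
Distance 1: B.
Distance 2: H.
Distance 3: D, I.
Distance 4: E.
Distance 5: G — contains G.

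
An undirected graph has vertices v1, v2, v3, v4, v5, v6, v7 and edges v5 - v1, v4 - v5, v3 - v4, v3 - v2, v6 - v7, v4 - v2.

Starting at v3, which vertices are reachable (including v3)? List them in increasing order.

Start at v3.
Its neighbours: v2, v4.
Then their neighbours: v5.
Then next layer: v1.
Nothing further is reachable.

v1, v2, v3, v4, v5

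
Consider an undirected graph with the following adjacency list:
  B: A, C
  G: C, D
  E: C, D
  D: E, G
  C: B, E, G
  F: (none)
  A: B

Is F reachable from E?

Explore from E.
Distance 1: reach C, D.
Distance 2: reach B, G.
Distance 3: reach A.
The search is exhausted without reaching F; it lies in a different component.

No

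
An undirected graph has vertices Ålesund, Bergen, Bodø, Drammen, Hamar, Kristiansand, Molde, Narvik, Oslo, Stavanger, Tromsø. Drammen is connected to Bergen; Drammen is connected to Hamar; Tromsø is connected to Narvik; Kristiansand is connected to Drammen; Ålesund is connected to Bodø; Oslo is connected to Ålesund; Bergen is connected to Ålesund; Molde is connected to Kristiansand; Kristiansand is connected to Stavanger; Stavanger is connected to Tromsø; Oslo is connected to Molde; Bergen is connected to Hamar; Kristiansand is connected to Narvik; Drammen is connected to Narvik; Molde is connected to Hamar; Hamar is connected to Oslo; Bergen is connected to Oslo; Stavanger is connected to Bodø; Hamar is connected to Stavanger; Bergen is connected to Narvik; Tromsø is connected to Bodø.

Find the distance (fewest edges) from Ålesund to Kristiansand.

3

Distance 0: Ålesund.
Distance 1: Bergen, Bodø, Oslo.
Distance 2: Drammen, Hamar, Molde, Narvik, Stavanger, Tromsø.
Distance 3: Kristiansand — contains Kristiansand.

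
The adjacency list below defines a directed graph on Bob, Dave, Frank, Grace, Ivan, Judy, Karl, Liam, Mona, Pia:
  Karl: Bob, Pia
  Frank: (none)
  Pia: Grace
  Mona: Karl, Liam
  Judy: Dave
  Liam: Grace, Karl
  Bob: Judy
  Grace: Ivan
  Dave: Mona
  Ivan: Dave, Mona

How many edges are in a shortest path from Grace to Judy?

Distance 0: Grace.
Distance 1: Ivan.
Distance 2: Dave, Mona.
Distance 3: Karl, Liam.
Distance 4: Bob, Pia.
Distance 5: Judy — contains Judy.

5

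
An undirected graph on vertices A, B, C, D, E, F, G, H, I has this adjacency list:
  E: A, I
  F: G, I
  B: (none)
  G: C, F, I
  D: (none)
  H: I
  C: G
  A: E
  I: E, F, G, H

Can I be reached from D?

D has no edges, so nothing is reachable from it.

No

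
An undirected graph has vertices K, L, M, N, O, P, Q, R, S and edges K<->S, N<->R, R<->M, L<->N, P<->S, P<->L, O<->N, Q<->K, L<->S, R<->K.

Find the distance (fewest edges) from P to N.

Distance 0: P.
Distance 1: L, S.
Distance 2: K, N — contains N.

2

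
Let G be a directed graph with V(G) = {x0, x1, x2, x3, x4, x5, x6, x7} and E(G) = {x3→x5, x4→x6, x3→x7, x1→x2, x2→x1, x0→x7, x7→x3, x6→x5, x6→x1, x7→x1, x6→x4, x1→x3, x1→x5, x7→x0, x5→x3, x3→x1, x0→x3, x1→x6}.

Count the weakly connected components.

1

From x0: component {x0, x1, x2, x3, x4, x5, x6, x7}.
That's 1 component.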